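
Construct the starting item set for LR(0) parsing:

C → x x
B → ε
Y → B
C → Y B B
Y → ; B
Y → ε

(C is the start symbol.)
{ [B → .], [C → . Y B B], [C → . x x], [C' → . C], [Y → . ; B], [Y → . B], [Y → .] }

First, augment the grammar with C' → C
I₀ = CLOSURE({ [C' → . C] }):
  [C' → . C] has the dot before C: add [C → . x x], [C → . Y B B]
  [C → . Y B B] has the dot before Y: add [Y → . B], [Y → . ; B], [Y → .]
  [Y → . B] has the dot before B: add [B → .]
No further items can be added.

I₀ = { [B → .], [C → . Y B B], [C → . x x], [C' → . C], [Y → . ; B], [Y → . B], [Y → .] }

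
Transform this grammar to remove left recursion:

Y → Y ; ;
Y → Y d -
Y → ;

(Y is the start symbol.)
Y is directly left-recursive. The standard transformation for
  A → A α₁ | ... | A α_m | β₁ | ... | β_n
is
  A  → β₁ A' | ... | β_n A'
  A' → α₁ A' | ... | α_m A' | ε

Y → ; becomes Y → ; Y'
Y → Y ; ; becomes Y' → ; ; Y'
Y → Y d - becomes Y' → d - Y'
Add Y' → ε

Resulting grammar:
Y → ; Y'
Y' → ; ; Y'
Y' → d - Y'
Y' → ε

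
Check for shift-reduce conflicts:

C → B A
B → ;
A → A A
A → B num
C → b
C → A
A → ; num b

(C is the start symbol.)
A shift-reduce conflict occurs when an LR(0) state has both:
  - a complete (reduce) item [A → α .] (dot at the end), and
  - a shift item [B → β . c γ] (dot before a terminal).

Augment with C' → C and build the canonical LR(0) collection (I0 = CLOSURE({[C' → . C]}), then GOTO on every symbol after a dot until no new states appear). It has 12 states:
  I0: { [A → . ; num b], [A → . A A], [A → . B num], [B → . ;], [C → . A], [C → . B A], [C → . b], [C' → . C] }  — shift
  I1: { [A → ; . num b], [B → ; .] }  — shift, reduce
  I2: { [A → . ; num b], [A → . A A], [A → . B num], [A → A . A], [B → . ;], [C → A .] }  — shift, reduce
  I3: { [A → . ; num b], [A → . A A], [A → . B num], [A → B . num], [B → . ;], [C → B . A] }  — shift
  I4: { [C' → C .] }  — accept
  I5: { [C → b .] }  — reduce
  I6: { [A → . ; num b], [A → . A A], [A → . B num], [A → A . A], [B → . ;], [C → B A .] }  — shift, reduce
  I7: { [A → B . num] }  — shift
  I8: { [A → B num .] }  — reduce
  I9: { [A → . ; num b], [A → . A A], [A → . B num], [A → A . A], [A → A A .], [B → . ;] }  — shift, reduce
  I10: { [A → ; num . b] }  — shift
  I11: { [A → ; num b .] }  — reduce

I1 contains reduce item [B → ; .] and shift item [A → ; . num b] — shift-reduce conflict.
I2 contains reduce item [C → A .] and shift items [A → . ; num b], [B → . ;] — shift-reduce conflict.
I6 contains reduce item [C → B A .] and shift items [A → . ; num b], [B → . ;] — shift-reduce conflict.
I9 contains reduce item [A → A A .] and shift items [A → . ; num b], [B → . ;] — shift-reduce conflict.

Answer: Yes — I1: [B → ; .] vs [A → ; . num b]; I2: [C → A .] vs [A → . ; num b]; I6: [C → B A .] vs [A → . ; num b]; I9: [A → A A .] vs [A → . ; num b]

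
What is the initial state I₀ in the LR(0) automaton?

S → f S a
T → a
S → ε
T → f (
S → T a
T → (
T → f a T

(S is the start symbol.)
{ [S → . T a], [S → . f S a], [S → .], [S' → . S], [T → . (], [T → . a], [T → . f (], [T → . f a T] }

First, augment the grammar with S' → S
I₀ = CLOSURE({ [S' → . S] }):
  [S' → . S] has the dot before S: add [S → . f S a], [S → .], [S → . T a]
  [S → . T a] has the dot before T: add [T → . a], [T → . f (], [T → . (], [T → . f a T]
No further items can be added.

I₀ = { [S → . T a], [S → . f S a], [S → .], [S' → . S], [T → . (], [T → . a], [T → . f (], [T → . f a T] }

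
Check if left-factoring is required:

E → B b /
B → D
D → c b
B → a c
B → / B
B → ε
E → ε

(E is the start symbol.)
Left-factoring is needed when two productions for the same non-terminal
share a common prefix on the right-hand side.

Productions for E:
  E → B b /
  E → ε
Productions for B:
  B → D
  B → a c
  B → / B
  B → ε

No common prefixes found.

Answer: No, left-factoring is not needed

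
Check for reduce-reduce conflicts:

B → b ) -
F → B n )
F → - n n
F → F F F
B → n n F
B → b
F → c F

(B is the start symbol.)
Augment with B' → B and build the canonical LR(0) collection (I0 = CLOSURE({[B' → . B]}), then GOTO on every symbol after a dot until no new states appear). It has 18 states:
  I0: { [B → . b ) -], [B → . b], [B → . n n F], [B' → . B] }  — shift
  I1: { [B' → B .] }  — accept
  I2: { [B → b . ) -], [B → b .] }  — shift, reduce
  I3: { [B → n . n F] }  — shift
  I4: { [B → . b ) -], [B → . b], [B → . n n F], [B → n n . F], [F → . - n n], [F → . B n )], [F → . F F F], [F → . c F] }  — shift
  I5: { [F → - . n n] }  — shift
  I6: { [F → B . n )] }  — shift
  I7: { [B → . b ) -], [B → . b], [B → . n n F], [B → n n F .], [F → . - n n], [F → . B n )], [F → . F F F], [F → . c F], [F → F . F F] }  — shift, reduce
  I8: { [B → . b ) -], [B → . b], [B → . n n F], [F → . - n n], [F → . B n )], [F → . F F F], [F → . c F], [F → c . F] }  — shift
  I9: { [B → . b ) -], [B → . b], [B → . n n F], [F → . - n n], [F → . B n )], [F → . F F F], [F → . c F], [F → F . F F], [F → c F .] }  — shift, reduce
  I10: { [B → . b ) -], [B → . b], [B → . n n F], [F → . - n n], [F → . B n )], [F → . F F F], [F → . c F], [F → F . F F], [F → F F . F] }  — shift
  I11: { [B → . b ) -], [B → . b], [B → . n n F], [F → . - n n], [F → . B n )], [F → . F F F], [F → . c F], [F → F . F F], [F → F F . F], [F → F F F .] }  — shift, reduce
  I12: { [F → B n . )] }  — shift
  I13: { [F → B n ) .] }  — reduce
  I14: { [F → - n . n] }  — shift
  I15: { [F → - n n .] }  — reduce
  I16: { [B → b ) . -] }  — shift
  I17: { [B → b ) - .] }  — reduce

No state contains more than one complete item.

Answer: No reduce-reduce conflicts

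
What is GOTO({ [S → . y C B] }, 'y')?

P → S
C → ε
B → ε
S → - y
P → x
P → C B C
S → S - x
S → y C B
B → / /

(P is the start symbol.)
{ [C → .], [S → y . C B] }

GOTO(I, 'y') = CLOSURE({ [A → αX.β] : [A → α.Xβ] ∈ I, X = 'y' })

Items with dot before 'y', with the dot advanced:
  [S → . y C B] → [S → y . C B]
Closure of the advanced items:
  [S → y . C B] has the dot before C: add [C → .]

GOTO = { [C → .], [S → y . C B] }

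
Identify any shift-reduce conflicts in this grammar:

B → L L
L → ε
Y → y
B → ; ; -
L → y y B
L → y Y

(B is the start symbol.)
Yes — I0: [L → .] vs [B → . ; ; -]; I3: [L → .] vs [L → . y Y]; I6: [L → .] vs [B → . ; ; -]

A shift-reduce conflict occurs when an LR(0) state has both:
  - a complete (reduce) item [A → α .] (dot at the end), and
  - a shift item [B → β . c γ] (dot before a terminal).

Augment with B' → B and build the canonical LR(0) collection (I0 = CLOSURE({[B' → . B]}), then GOTO on every symbol after a dot until no new states appear). It has 11 states:
  I0: { [B → . ; ; -], [B → . L L], [B' → . B], [L → . y Y], [L → . y y B], [L → .] }  — shift, reduce
  I1: { [B → ; . ; -] }  — shift
  I2: { [B' → B .] }  — accept
  I3: { [B → L . L], [L → . y Y], [L → . y y B], [L → .] }  — shift, reduce
  I4: { [L → y . Y], [L → y . y B], [Y → . y] }  — shift
  I5: { [L → y Y .] }  — reduce
  I6: { [B → . ; ; -], [B → . L L], [L → . y Y], [L → . y y B], [L → .], [L → y y . B], [Y → y .] }  — shift, 2 reduces
  I7: { [L → y y B .] }  — reduce
  I8: { [B → L L .] }  — reduce
  I9: { [B → ; ; . -] }  — shift
  I10: { [B → ; ; - .] }  — reduce

I0 contains reduce item [L → .] and shift items [B → . ; ; -], [L → . y Y], [L → . y y B] — shift-reduce conflict.
I3 contains reduce item [L → .] and shift items [L → . y Y], [L → . y y B] — shift-reduce conflict.
I6 contains reduce items [L → .], [Y → y .] and shift items [B → . ; ; -], [L → . y Y], [L → . y y B] — shift-reduce conflict.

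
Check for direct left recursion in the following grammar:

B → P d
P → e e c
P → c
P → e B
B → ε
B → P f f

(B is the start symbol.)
Direct left recursion occurs when N → N α for some non-terminal N (the right-hand side begins with the left-hand side itself).

B → P d: starts with P
P → e e c: starts with e
P → c: starts with c
P → e B: starts with e
B → ε: starts with ε
B → P f f: starts with P

No direct left recursion found.

Answer: No direct left recursion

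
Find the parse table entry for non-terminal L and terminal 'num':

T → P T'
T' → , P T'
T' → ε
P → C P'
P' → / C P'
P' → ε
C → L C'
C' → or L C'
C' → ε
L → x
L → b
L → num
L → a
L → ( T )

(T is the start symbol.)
L → num

To find M[L, 'num'], we find productions for L where 'num' is in the predict set (PREDICT(N → α) = (FIRST(α) \ {ε}) ∪ (FOLLOW(N) if α ⇒* ε)).

L → x: PREDICT = { 'x' }
L → b: PREDICT = { 'b' }
L → num: PREDICT = { 'num' }
  'num' is in predict set, so this production goes in M[L, 'num']
L → a: PREDICT = { 'a' }
L → ( T ): PREDICT = { '(' }

M[L, 'num'] = L → num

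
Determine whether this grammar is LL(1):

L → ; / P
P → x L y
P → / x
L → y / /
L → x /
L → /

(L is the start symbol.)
Yes, the grammar is LL(1).

A grammar is LL(1) if for each non-terminal N with multiple productions, the predict sets of those productions are pairwise disjoint, where PREDICT(N → α) = (FIRST(α) \ {ε}) ∪ (FOLLOW(N) if α ⇒* ε).

For L:
  PREDICT(L → ';' '/' P) = { ';' }
  PREDICT(L → y '/' '/') = { 'y' }
  PREDICT(L → x '/') = { 'x' }
  PREDICT(L → '/') = { '/' }
For P:
  PREDICT(P → x L y) = { 'x' }
  PREDICT(P → '/' x) = { '/' }

All predict sets are disjoint. The grammar IS LL(1).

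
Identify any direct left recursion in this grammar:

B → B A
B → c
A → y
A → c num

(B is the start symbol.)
Yes, B is left-recursive

B → B A: LEFT RECURSIVE (starts with B)
B → c: starts with c
A → y: starts with y
A → c num: starts with c

The grammar has direct left recursion on: B.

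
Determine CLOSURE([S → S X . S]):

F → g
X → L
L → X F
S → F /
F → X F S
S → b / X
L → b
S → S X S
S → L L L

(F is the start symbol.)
To compute CLOSURE, for each item [A → α.Bβ] where B is a non-terminal, add [B → .γ] for all productions B → γ; repeat for the newly added items until nothing changes.

Start with: [S → S X . S]
  [S → S X . S] has the dot before S: add [S → . F /], [S → . b / X], [S → . S X S], [S → . L L L]
  [S → . F /] has the dot before F: add [F → . g], [F → . X F S]
  [S → . L L L] has the dot before L: add [L → . X F], [L → . b]
  [F → . X F S] has the dot before X: add [X → . L]
No further items can be added.

CLOSURE = { [F → . X F S], [F → . g], [L → . X F], [L → . b], [S → . F /], [S → . L L L], [S → . S X S], [S → . b / X], [S → S X . S], [X → . L] }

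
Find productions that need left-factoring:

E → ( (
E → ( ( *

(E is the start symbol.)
Yes, E has productions with common prefix '( ('

Left-factoring is needed when two productions for the same non-terminal
share a common prefix on the right-hand side.

Productions for E:
  E → ( (
  E → ( ( *

Found common prefix '( (' in productions for E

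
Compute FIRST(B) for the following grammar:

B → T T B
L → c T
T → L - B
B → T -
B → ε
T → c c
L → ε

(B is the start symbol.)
{ '-', 'c', ε }

To compute FIRST(B), examine every production with B on the left-hand side, reading each right-hand side left to right until a non-nullable symbol is reached.

FIRST sets of the other non-terminals involved (by the same procedure, iterated to a fixed point):
  FIRST(T) = { '-', 'c' }

From B → T T B:
  - T is a non-terminal: add FIRST(T) \ {ε} = { '-', 'c' }
    T is not nullable, so stop
From B → T -:
  - T is a non-terminal: add FIRST(T) \ {ε} = { '-', 'c' }
    T is not nullable, so stop
From B → ε:
  - ε-production, so ε ∈ FIRST(B)

Collecting: FIRST(B) = { '-', 'c', ε }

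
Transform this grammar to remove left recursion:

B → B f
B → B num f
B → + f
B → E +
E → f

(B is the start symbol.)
B is directly left-recursive. The standard transformation for
  A → A α₁ | ... | A α_m | β₁ | ... | β_n
is
  A  → β₁ A' | ... | β_n A'
  A' → α₁ A' | ... | α_m A' | ε

B → + f becomes B → + f B'
B → E + becomes B → E + B'
B → B f becomes B' → f B'
B → B num f becomes B' → num f B'
Add B' → ε

Productions for other non-terminals are unchanged:
  E → f

Resulting grammar:
B → + f B'
B → E + B'
B' → f B'
B' → num f B'
B' → ε
E → f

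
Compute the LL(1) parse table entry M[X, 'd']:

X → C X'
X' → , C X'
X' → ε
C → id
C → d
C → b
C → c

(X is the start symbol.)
X → C X'

To find M[X, 'd'], we find productions for X where 'd' is in the predict set (PREDICT(N → α) = (FIRST(α) \ {ε}) ∪ (FOLLOW(N) if α ⇒* ε)).

Relevant sets:
  FIRST(C) = { 'b', 'c', 'd', 'id' }

X → C X': PREDICT = { 'b', 'c', 'd', 'id' }
  'd' is in predict set, so this production goes in M[X, 'd']

M[X, 'd'] = X → C X'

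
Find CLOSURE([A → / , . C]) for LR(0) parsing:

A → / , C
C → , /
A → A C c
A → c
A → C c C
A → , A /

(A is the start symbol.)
Start with: [A → / , . C]
  [A → / , . C] has the dot before C: add [C → . , /]
No further items can be added.

CLOSURE = { [A → / , . C], [C → . , /] }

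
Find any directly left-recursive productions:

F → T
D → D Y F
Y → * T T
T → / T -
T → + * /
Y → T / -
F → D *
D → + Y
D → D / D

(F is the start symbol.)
Yes, D is left-recursive

Direct left recursion occurs when N → N α for some non-terminal N (the right-hand side begins with the left-hand side itself).

F → T: starts with T
D → D Y F: LEFT RECURSIVE (starts with D)
Y → * T T: starts with '*'
T → / T -: starts with '/'
T → + * /: starts with '+'
Y → T / -: starts with T
F → D *: starts with D
D → + Y: starts with '+'
D → D / D: LEFT RECURSIVE (starts with D)

The grammar has direct left recursion on: D.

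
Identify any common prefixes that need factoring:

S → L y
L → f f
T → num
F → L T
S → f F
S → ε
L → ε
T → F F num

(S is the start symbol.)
No, left-factoring is not needed

Left-factoring is needed when two productions for the same non-terminal
share a common prefix on the right-hand side.

Productions for S:
  S → L y
  S → f F
  S → ε
Productions for L:
  L → f f
  L → ε
Productions for T:
  T → num
  T → F F num

No common prefixes found.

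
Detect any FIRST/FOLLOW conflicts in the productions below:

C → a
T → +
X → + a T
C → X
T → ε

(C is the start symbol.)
No FIRST/FOLLOW conflicts.

A FIRST/FOLLOW conflict occurs when a non-terminal N has a nullable alternative N → β (β ⇒* ε) and another alternative N → α with FIRST(α) ∩ FOLLOW(N) ≠ ∅: on such a lookahead the parser cannot decide between expanding α and letting N vanish via β.

Nullable non-terminals: T.

T: nullable alternative(s) T → ε; FOLLOW(T) = { $ }
  T → +: FIRST \ {ε} = { '+' } — disjoint from FOLLOW(T)
  T → ε: FIRST \ {ε} = { } — this is the only nullable alternative, skip

C, X have no nullable alternative, so no FIRST/FOLLOW check is needed there.

No FIRST/FOLLOW conflicts found.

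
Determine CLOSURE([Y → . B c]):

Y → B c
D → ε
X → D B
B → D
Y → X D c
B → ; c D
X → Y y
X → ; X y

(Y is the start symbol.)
Start with: [Y → . B c]
  [Y → . B c] has the dot before B: add [B → . D], [B → . ; c D]
  [B → . D] has the dot before D: add [D → .]
No further items can be added.

CLOSURE = { [B → . ; c D], [B → . D], [D → .], [Y → . B c] }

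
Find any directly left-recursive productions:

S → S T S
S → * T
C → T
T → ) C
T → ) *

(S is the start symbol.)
S → S T S: LEFT RECURSIVE (starts with S)
S → * T: starts with '*'
C → T: starts with T
T → ) C: starts with ')'
T → ) *: starts with ')'

The grammar has direct left recursion on: S.

Answer: Yes, S is left-recursive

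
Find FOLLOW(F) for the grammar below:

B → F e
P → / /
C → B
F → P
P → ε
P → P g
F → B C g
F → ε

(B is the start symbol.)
{ 'e' }

In B → F e: F is followed by e, add FIRST(e) \ {ε} = { 'e' }

Taking the union: FOLLOW(F) = { 'e' }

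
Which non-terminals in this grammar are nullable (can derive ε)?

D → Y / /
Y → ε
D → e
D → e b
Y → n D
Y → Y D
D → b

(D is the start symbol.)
A non-terminal is nullable if it can derive ε (the empty string): either it has an ε-production, or it has a production whose right-hand side consists entirely of nullable non-terminals.

ε-productions: Y → ε
So Y is immediately nullable.
No further non-terminal can be added: every production for the remaining non-terminals contains a terminal or a non-nullable non-terminal.
Nullable = { 'Y' }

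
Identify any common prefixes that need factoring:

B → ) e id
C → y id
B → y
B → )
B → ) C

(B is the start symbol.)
Left-factoring is needed when two productions for the same non-terminal
share a common prefix on the right-hand side.

Productions for B:
  B → ) e id
  B → y
  B → )
  B → ) C

Found common prefix ')' in productions for B

Answer: Yes, B has productions with common prefix ')'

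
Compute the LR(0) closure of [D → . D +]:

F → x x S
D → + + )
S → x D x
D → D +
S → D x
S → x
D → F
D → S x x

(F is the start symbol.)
{ [D → . + + )], [D → . D +], [D → . F], [D → . S x x], [F → . x x S], [S → . D x], [S → . x D x], [S → . x] }

Start with: [D → . D +]
  [D → . D +] has the dot before D: add [D → . + + )], [D → . F], [D → . S x x]
  [D → . F] has the dot before F: add [F → . x x S]
  [D → . S x x] has the dot before S: add [S → . x D x], [S → . D x], [S → . x]
No further items can be added.

CLOSURE = { [D → . + + )], [D → . D +], [D → . F], [D → . S x x], [F → . x x S], [S → . D x], [S → . x D x], [S → . x] }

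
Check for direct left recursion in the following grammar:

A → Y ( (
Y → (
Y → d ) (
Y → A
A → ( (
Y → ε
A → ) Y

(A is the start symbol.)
No direct left recursion

A → Y ( (: starts with Y
Y → (: starts with '('
Y → d ) (: starts with d
Y → A: starts with A
A → ( (: starts with '('
Y → ε: starts with ε
A → ) Y: starts with ')'

No direct left recursion found.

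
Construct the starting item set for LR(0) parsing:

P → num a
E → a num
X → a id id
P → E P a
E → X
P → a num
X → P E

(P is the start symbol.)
First, augment the grammar with P' → P
I₀ = CLOSURE({ [P' → . P] }):
  [P' → . P] has the dot before P: add [P → . num a], [P → . E P a], [P → . a num]
  [P → . E P a] has the dot before E: add [E → . a num], [E → . X]
  [E → . X] has the dot before X: add [X → . a id id], [X → . P E]
No further items can be added.

I₀ = { [E → . X], [E → . a num], [P → . E P a], [P → . a num], [P → . num a], [P' → . P], [X → . P E], [X → . a id id] }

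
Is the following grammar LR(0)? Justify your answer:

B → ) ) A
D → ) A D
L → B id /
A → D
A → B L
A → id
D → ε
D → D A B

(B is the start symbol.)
A grammar is LR(0) if no state in the canonical LR(0) collection has:
  - both a shift item (dot before a terminal) and a complete item (shift-reduce conflict), or
  - two or more complete items (reduce-reduce conflict; the accept item [B' → B .] counts as a complete item here).

Augment with B' → B and build the canonical LR(0) collection (I0 = CLOSURE({[B' → . B]}), then GOTO on every symbol after a dot until no new states appear). It has 20 states:
  I0: { [B → . ) ) A], [B' → . B] }  — shift
  I1: { [B → ) . ) A] }  — shift
  I2: { [B' → B .] }  — accept
  I3: { [A → . B L], [A → . D], [A → . id], [B → ) ) . A], [B → . ) ) A], [D → . ) A D], [D → . D A B], [D → .] }  — shift, reduce
  I4: { [A → . B L], [A → . D], [A → . id], [B → ) . ) A], [B → . ) ) A], [D → ) . A D], [D → . ) A D], [D → . D A B], [D → .] }  — shift, reduce
  I5: { [B → ) ) A .] }  — reduce
  I6: { [A → B . L], [B → . ) ) A], [L → . B id /] }  — shift
  I7: { [A → . B L], [A → . D], [A → . id], [A → D .], [B → . ) ) A], [D → . ) A D], [D → . D A B], [D → .], [D → D . A B] }  — shift, 2 reduces
  I8: { [A → id .] }  — reduce
  I9: { [B → . ) ) A], [D → D A . B] }  — shift
  I10: { [D → D A B .] }  — reduce
  I11: { [L → B . id /] }  — shift
  I12: { [A → B L .] }  — reduce
  I13: { [L → B id . /] }  — shift
  I14: { [L → B id / .] }  — reduce
  I15: { [A → . B L], [A → . D], [A → . id], [B → ) ) . A], [B → ) . ) A], [B → . ) ) A], [D → ) . A D], [D → . ) A D], [D → . D A B], [D → .] }  — shift, reduce
  I16: { [D → ) A . D], [D → . ) A D], [D → . D A B], [D → .] }  — shift, reduce
  I17: { [A → . B L], [A → . D], [A → . id], [B → . ) ) A], [D → ) . A D], [D → . ) A D], [D → . D A B], [D → .] }  — shift, reduce
  I18: { [A → . B L], [A → . D], [A → . id], [B → . ) ) A], [D → ) A D .], [D → . ) A D], [D → . D A B], [D → .], [D → D . A B] }  — shift, 2 reduces
  I19: { [B → ) ) A .], [D → ) A . D], [D → . ) A D], [D → . D A B], [D → .] }  — shift, 2 reduces

Conflict in state I3:
  Shift-reduce conflict between [D → .] and [A → . id]
So the grammar is NOT LR(0).

Answer: No. Shift-reduce conflict between [D → .] and [A → . id]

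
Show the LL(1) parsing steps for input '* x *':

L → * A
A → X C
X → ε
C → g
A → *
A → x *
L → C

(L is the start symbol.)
LL(1) parsing maintains a stack (initially the start symbol over $) and the input. At each step: if the stack top is a terminal, match it against the current input token; if it is a non-terminal N, replace it with the RHS of M[N, lookahead] (the unique production whose predict set contains the lookahead).

Stack is shown with the top on the left.

Stack  Input    Action
----------------------
L $    * x * $  output L → * A
* A $  * x * $  match '*'
A $    x * $    output A → x *
x * $  x * $    match 'x'
* $    * $      match '*'
$      $        accept

The string is accepted.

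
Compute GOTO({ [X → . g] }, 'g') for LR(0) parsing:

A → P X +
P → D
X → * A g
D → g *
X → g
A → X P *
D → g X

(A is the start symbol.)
{ [X → g .] }

GOTO(I, 'g') = CLOSURE({ [A → αX.β] : [A → α.Xβ] ∈ I, X = 'g' })

Items with dot before 'g', with the dot advanced:
  [X → . g] → [X → g .]
Closure adds nothing (no advanced item has the dot before a non-terminal).

GOTO = { [X → g .] }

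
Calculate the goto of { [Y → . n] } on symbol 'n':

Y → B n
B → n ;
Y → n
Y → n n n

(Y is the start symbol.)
{ [Y → n .] }

GOTO(I, 'n') = CLOSURE({ [A → αX.β] : [A → α.Xβ] ∈ I, X = 'n' })

Items with dot before 'n', with the dot advanced:
  [Y → . n] → [Y → n .]
Closure adds nothing (no advanced item has the dot before a non-terminal).

GOTO = { [Y → n .] }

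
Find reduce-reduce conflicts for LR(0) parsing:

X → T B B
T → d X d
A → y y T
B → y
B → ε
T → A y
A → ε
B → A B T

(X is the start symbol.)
Yes — I2: [A → .] vs [B → .]; I10: [A → .] vs [B → .]; I11: [A → .] vs [B → .]

Augment with X' → X and build the canonical LR(0) collection (I0 = CLOSURE({[X' → . X]}), then GOTO on every symbol after a dot until no new states appear). It has 17 states:
  I0: { [A → . y y T], [A → .], [T → . A y], [T → . d X d], [X → . T B B], [X' → . X] }  — shift, reduce
  I1: { [T → A . y] }  — shift
  I2: { [A → . y y T], [A → .], [B → . A B T], [B → . y], [B → .], [X → T . B B] }  — shift, 2 reduces
  I3: { [X' → X .] }  — accept
  I4: { [A → . y y T], [A → .], [T → . A y], [T → . d X d], [T → d . X d], [X → . T B B] }  — shift, reduce
  I5: { [A → y . y T] }  — shift
  I6: { [A → . y y T], [A → .], [A → y y . T], [T → . A y], [T → . d X d] }  — shift, reduce
  I7: { [A → y y T .] }  — reduce
  I8: { [T → d X . d] }  — shift
  I9: { [T → d X d .] }  — reduce
  I10: { [A → . y y T], [A → .], [B → . A B T], [B → . y], [B → .], [B → A . B T] }  — shift, 2 reduces
  I11: { [A → . y y T], [A → .], [B → . A B T], [B → . y], [B → .], [X → T B . B] }  — shift, 2 reduces
  I12: { [A → y . y T], [B → y .] }  — shift, reduce
  I13: { [X → T B B .] }  — reduce
  I14: { [A → . y y T], [A → .], [B → A B . T], [T → . A y], [T → . d X d] }  — shift, reduce
  I15: { [B → A B T .] }  — reduce
  I16: { [T → A y .] }  — reduce

I2 contains complete items [A → .], [B → .] — reduce-reduce conflict.
I10 contains complete items [A → .], [B → .] — reduce-reduce conflict.
I11 contains complete items [A → .], [B → .] — reduce-reduce conflict.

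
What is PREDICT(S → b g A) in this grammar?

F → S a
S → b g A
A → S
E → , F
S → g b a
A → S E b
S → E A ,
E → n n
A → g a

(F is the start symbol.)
PREDICT(S → b g A) = (FIRST(RHS) \ {ε}) ∪ (FOLLOW(S) if ε ∈ FIRST(RHS), i.e. RHS ⇒* ε)
FIRST(b g A) = { 'b' }
ε ∉ FIRST(b g A), so FOLLOW(S) is not added.
PREDICT(S → b g A) = { 'b' }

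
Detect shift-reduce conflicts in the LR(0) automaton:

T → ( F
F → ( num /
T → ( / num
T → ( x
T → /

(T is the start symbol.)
A shift-reduce conflict occurs when an LR(0) state has both:
  - a complete (reduce) item [A → α .] (dot at the end), and
  - a shift item [B → β . c γ] (dot before a terminal).

Augment with T' → T and build the canonical LR(0) collection (I0 = CLOSURE({[T' → . T]}), then GOTO on every symbol after a dot until no new states appear). It has 11 states:
  I0: { [T → . ( / num], [T → . ( F], [T → . ( x], [T → . /], [T' → . T] }  — shift
  I1: { [F → . ( num /], [T → ( . / num], [T → ( . F], [T → ( . x] }  — shift
  I2: { [T → / .] }  — reduce
  I3: { [T' → T .] }  — accept
  I4: { [F → ( . num /] }  — shift
  I5: { [T → ( / . num] }  — shift
  I6: { [T → ( F .] }  — reduce
  I7: { [T → ( x .] }  — reduce
  I8: { [T → ( / num .] }  — reduce
  I9: { [F → ( num . /] }  — shift
  I10: { [F → ( num / .] }  — reduce

No state contains both a complete item and a shift item.

Answer: No shift-reduce conflicts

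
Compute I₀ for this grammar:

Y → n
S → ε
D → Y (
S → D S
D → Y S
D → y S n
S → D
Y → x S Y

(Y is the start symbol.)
First, augment the grammar with Y' → Y
I₀ = CLOSURE({ [Y' → . Y] }):
  [Y' → . Y] has the dot before Y: add [Y → . n], [Y → . x S Y]
No further items can be added.

I₀ = { [Y → . n], [Y → . x S Y], [Y' → . Y] }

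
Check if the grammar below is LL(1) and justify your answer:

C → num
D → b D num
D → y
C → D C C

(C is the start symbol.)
A grammar is LL(1) if for each non-terminal N with multiple productions, the predict sets of those productions are pairwise disjoint, where PREDICT(N → α) = (FIRST(α) \ {ε}) ∪ (FOLLOW(N) if α ⇒* ε).

Relevant sets:
  FIRST(D) = { 'b', 'y' }

For C:
  PREDICT(C → num) = { 'num' }
  PREDICT(C → D C C) = { 'b', 'y' }
For D:
  PREDICT(D → b D num) = { 'b' }
  PREDICT(D → y) = { 'y' }

All predict sets are disjoint. The grammar IS LL(1).

Answer: Yes, the grammar is LL(1).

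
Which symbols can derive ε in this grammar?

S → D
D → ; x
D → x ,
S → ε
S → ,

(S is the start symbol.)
A non-terminal is nullable if it can derive ε (the empty string): either it has an ε-production, or it has a production whose right-hand side consists entirely of nullable non-terminals.

ε-productions: S → ε
So S is immediately nullable.
No further non-terminal can be added: every production for the remaining non-terminals contains a terminal or a non-nullable non-terminal.
Nullable = { 'S' }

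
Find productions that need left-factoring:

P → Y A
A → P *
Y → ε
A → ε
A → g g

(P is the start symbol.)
No, left-factoring is not needed

Left-factoring is needed when two productions for the same non-terminal
share a common prefix on the right-hand side.

Productions for A:
  A → P *
  A → ε
  A → g g

No common prefixes found.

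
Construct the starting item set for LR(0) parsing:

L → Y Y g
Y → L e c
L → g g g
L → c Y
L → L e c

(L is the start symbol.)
{ [L → . L e c], [L → . Y Y g], [L → . c Y], [L → . g g g], [L' → . L], [Y → . L e c] }

First, augment the grammar with L' → L
I₀ = CLOSURE({ [L' → . L] }):
  [L' → . L] has the dot before L: add [L → . Y Y g], [L → . g g g], [L → . c Y], [L → . L e c]
  [L → . Y Y g] has the dot before Y: add [Y → . L e c]
No further items can be added.

I₀ = { [L → . L e c], [L → . Y Y g], [L → . c Y], [L → . g g g], [L' → . L], [Y → . L e c] }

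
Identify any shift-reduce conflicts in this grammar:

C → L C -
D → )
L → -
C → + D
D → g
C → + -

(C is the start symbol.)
A shift-reduce conflict occurs when an LR(0) state has both:
  - a complete (reduce) item [A → α .] (dot at the end), and
  - a shift item [B → β . c γ] (dot before a terminal).

Augment with C' → C and build the canonical LR(0) collection (I0 = CLOSURE({[C' → . C]}), then GOTO on every symbol after a dot until no new states appear). It has 11 states:
  I0: { [C → . + -], [C → . + D], [C → . L C -], [C' → . C], [L → . -] }  — shift
  I1: { [C → + . -], [C → + . D], [D → . )], [D → . g] }  — shift
  I2: { [L → - .] }  — reduce
  I3: { [C' → C .] }  — accept
  I4: { [C → . + -], [C → . + D], [C → . L C -], [C → L . C -], [L → . -] }  — shift
  I5: { [C → L C . -] }  — shift
  I6: { [C → L C - .] }  — reduce
  I7: { [D → ) .] }  — reduce
  I8: { [C → + - .] }  — reduce
  I9: { [C → + D .] }  — reduce
  I10: { [D → g .] }  — reduce

No state contains both a complete item and a shift item.

Answer: No shift-reduce conflicts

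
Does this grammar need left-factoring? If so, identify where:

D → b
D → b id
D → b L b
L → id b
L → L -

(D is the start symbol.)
Left-factoring is needed when two productions for the same non-terminal
share a common prefix on the right-hand side.

Productions for D:
  D → b
  D → b id
  D → b L b
Productions for L:
  L → id b
  L → L -

Found common prefix 'b' in productions for D

Answer: Yes, D has productions with common prefix 'b'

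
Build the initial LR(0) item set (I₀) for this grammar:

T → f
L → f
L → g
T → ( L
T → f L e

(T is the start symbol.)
{ [T → . ( L], [T → . f L e], [T → . f], [T' → . T] }

First, augment the grammar with T' → T
I₀ = CLOSURE({ [T' → . T] }):
  [T' → . T] has the dot before T: add [T → . f], [T → . ( L], [T → . f L e]
No further items can be added.

I₀ = { [T → . ( L], [T → . f L e], [T → . f], [T' → . T] }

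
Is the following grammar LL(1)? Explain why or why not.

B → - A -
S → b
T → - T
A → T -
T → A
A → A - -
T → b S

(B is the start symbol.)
Relevant sets:
  FIRST(A) = { '-', 'b' }
  FIRST(T) = { '-', 'b' }

For T:
  PREDICT(T → '-' T) = { '-' }
  PREDICT(T → A) = { '-', 'b' }
  PREDICT(T → b S) = { 'b' }
For A:
  PREDICT(A → T '-') = { '-', 'b' }
  PREDICT(A → A '-' '-') = { '-', 'b' }
B, S have a single production, so nothing to check there.

Conflict found: Predict set conflict for T: { '-' }
The grammar is NOT LL(1).

Answer: No. Predict set conflict for T: { '-' }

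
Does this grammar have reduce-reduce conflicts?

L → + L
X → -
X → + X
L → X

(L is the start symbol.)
Yes — I6: [L → X .] vs [X → + X .]

Augment with L' → L and build the canonical LR(0) collection (I0 = CLOSURE({[L' → . L]}), then GOTO on every symbol after a dot until no new states appear). It has 7 states:
  I0: { [L → . + L], [L → . X], [L' → . L], [X → . + X], [X → . -] }  — shift
  I1: { [L → + . L], [L → . + L], [L → . X], [X → + . X], [X → . + X], [X → . -] }  — shift
  I2: { [X → - .] }  — reduce
  I3: { [L' → L .] }  — accept
  I4: { [L → X .] }  — reduce
  I5: { [L → + L .] }  — reduce
  I6: { [L → X .], [X → + X .] }  — 2 reduces

I6 contains complete items [L → X .], [X → + X .] — reduce-reduce conflict.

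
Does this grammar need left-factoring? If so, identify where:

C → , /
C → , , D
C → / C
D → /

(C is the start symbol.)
Left-factoring is needed when two productions for the same non-terminal
share a common prefix on the right-hand side.

Productions for C:
  C → , /
  C → , , D
  C → / C

Found common prefix ',' in productions for C

Answer: Yes, C has productions with common prefix ','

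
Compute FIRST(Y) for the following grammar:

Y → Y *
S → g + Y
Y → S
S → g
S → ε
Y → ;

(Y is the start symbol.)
To compute FIRST(Y), examine every production with Y on the left-hand side, reading each right-hand side left to right until a non-nullable symbol is reached.

FIRST sets of the other non-terminals involved (by the same procedure, iterated to a fixed point):
  FIRST(S) = { 'g', ε }

From Y → Y *:
  - Y is the symbol being defined: contributes nothing new
    Y is nullable, so continue to the next symbol
  - '*' is a terminal: add '*' and stop
From Y → S:
  - S is a non-terminal: add FIRST(S) \ {ε} = { 'g' }
    S is nullable and nothing follows, so the whole right-hand side can vanish: ε ∈ FIRST(Y)
From Y → ;:
  - ';' is a terminal: add ';' and stop

Collecting: FIRST(Y) = { '*', ';', 'g', ε }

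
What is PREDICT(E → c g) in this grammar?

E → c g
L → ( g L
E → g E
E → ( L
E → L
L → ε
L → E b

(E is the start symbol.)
{ 'c' }

PREDICT(E → c g) = (FIRST(RHS) \ {ε}) ∪ (FOLLOW(E) if ε ∈ FIRST(RHS), i.e. RHS ⇒* ε)
FIRST(c g) = { 'c' }
ε ∉ FIRST(c g), so FOLLOW(E) is not added.
PREDICT(E → c g) = { 'c' }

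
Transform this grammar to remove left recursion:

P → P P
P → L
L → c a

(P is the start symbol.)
P → L P'
P' → P P'
P' → ε
L → c a

P is directly left-recursive. The standard transformation for
  A → A α₁ | ... | A α_m | β₁ | ... | β_n
is
  A  → β₁ A' | ... | β_n A'
  A' → α₁ A' | ... | α_m A' | ε

P → L becomes P → L P'
P → P P becomes P' → P P'
Add P' → ε

Productions for other non-terminals are unchanged:
  L → c a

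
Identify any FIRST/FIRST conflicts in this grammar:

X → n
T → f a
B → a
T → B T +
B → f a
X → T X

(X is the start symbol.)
Yes. T → f a / T → B T '+' on { 'f' }

FIRST sets of the non-terminals at (or reachable through a nullable prefix from) the front of some alternative:
  FIRST(T) = { 'a', 'f' }
  FIRST(B) = { 'a', 'f' }

Productions for X:
  X → n: FIRST = { 'n' }
  X → T X: FIRST = { 'a', 'f' }
Productions for T:
  T → f a: FIRST = { 'f' }
  T → B T +: FIRST = { 'a', 'f' }
Productions for B:
  B → a: FIRST = { 'a' }
  B → f a: FIRST = { 'f' }

Conflict for T: T → f a and T → B T +
  Overlap: { 'f' }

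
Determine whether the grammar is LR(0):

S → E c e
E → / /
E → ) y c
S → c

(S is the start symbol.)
A grammar is LR(0) if no state in the canonical LR(0) collection has:
  - both a shift item (dot before a terminal) and a complete item (shift-reduce conflict), or
  - two or more complete items (reduce-reduce conflict; the accept item [S' → S .] counts as a complete item here).

Augment with S' → S and build the canonical LR(0) collection (I0 = CLOSURE({[S' → . S]}), then GOTO on every symbol after a dot until no new states appear). It has 11 states:
  I0: { [E → . ) y c], [E → . / /], [S → . E c e], [S → . c], [S' → . S] }  — shift
  I1: { [E → ) . y c] }  — shift
  I2: { [E → / . /] }  — shift
  I3: { [S → E . c e] }  — shift
  I4: { [S' → S .] }  — accept
  I5: { [S → c .] }  — reduce
  I6: { [S → E c . e] }  — shift
  I7: { [S → E c e .] }  — reduce
  I8: { [E → / / .] }  — reduce
  I9: { [E → ) y . c] }  — shift
  I10: { [E → ) y c .] }  — reduce

Every state is either a pure shift/goto state or contains exactly one complete item and nothing to shift — no conflicts. The grammar is LR(0).

Answer: Yes, the grammar is LR(0)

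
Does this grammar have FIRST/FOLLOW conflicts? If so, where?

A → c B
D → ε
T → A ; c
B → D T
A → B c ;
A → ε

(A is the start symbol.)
Yes. A → B c ';' with FOLLOW(A) on { ';' }

Nullable non-terminals: A, D.
FIRST sets used below: FIRST(B) = { ';', 'c' }

A: nullable alternative(s) A → ε; FOLLOW(A) = { $, ';' }
  A → c B: FIRST \ {ε} = { 'c' } — disjoint from FOLLOW(A)
  A → B c ;: FIRST \ {ε} = { ';', 'c' } — overlaps FOLLOW(A) on { ';' }: CONFLICT
  A → ε: FIRST \ {ε} = { } — this is the only nullable alternative, skip
D has a nullable alternative but only one production, so nothing to check.

B, T have no nullable alternative, so no FIRST/FOLLOW check is needed there.

So the grammar has 1 FIRST/FOLLOW conflict (marked CONFLICT above).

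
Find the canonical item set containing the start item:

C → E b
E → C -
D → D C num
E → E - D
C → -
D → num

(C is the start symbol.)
First, augment the grammar with C' → C
I₀ = CLOSURE({ [C' → . C] }):
  [C' → . C] has the dot before C: add [C → . E b], [C → . -]
  [C → . E b] has the dot before E: add [E → . C -], [E → . E - D]
No further items can be added.

I₀ = { [C → . -], [C → . E b], [C' → . C], [E → . C -], [E → . E - D] }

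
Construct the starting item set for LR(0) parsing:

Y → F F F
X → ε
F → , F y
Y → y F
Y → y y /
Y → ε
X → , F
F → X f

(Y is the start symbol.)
{ [F → . , F y], [F → . X f], [X → . , F], [X → .], [Y → . F F F], [Y → . y F], [Y → . y y /], [Y → .], [Y' → . Y] }

First, augment the grammar with Y' → Y
I₀ = CLOSURE({ [Y' → . Y] }):
  [Y' → . Y] has the dot before Y: add [Y → . F F F], [Y → . y F], [Y → . y y /], [Y → .]
  [Y → . F F F] has the dot before F: add [F → . , F y], [F → . X f]
  [F → . X f] has the dot before X: add [X → .], [X → . , F]
No further items can be added.

I₀ = { [F → . , F y], [F → . X f], [X → . , F], [X → .], [Y → . F F F], [Y → . y F], [Y → . y y /], [Y → .], [Y' → . Y] }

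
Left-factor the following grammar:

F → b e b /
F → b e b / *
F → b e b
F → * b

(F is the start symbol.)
F → b e b F'
F' → / F''
F'' → ε
F'' → *
F' → ε
F → * b

Left-factoring transforms A → αβ₁ | αβ₂ into A → αA' and A' → β₁ | β₂
(α is the longest common prefix among the alternatives). Repeat until
no nonterminal has two alternatives with a common prefix.

Round 1: F has alternatives sharing prefix 'b e b'. Introduce F': F → b e b F'
  Add: F' → /
  Add: F' → / *
  Add: F' → ε

Round 2: F' has alternatives sharing prefix '/'. Introduce F'': F' → / F''
  Add: F'' → ε
  Add: F'' → *

No remaining common prefixes — done.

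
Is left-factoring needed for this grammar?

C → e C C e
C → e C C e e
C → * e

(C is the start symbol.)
Yes, C has productions with common prefix 'e C C e'

Left-factoring is needed when two productions for the same non-terminal
share a common prefix on the right-hand side.

Productions for C:
  C → e C C e
  C → e C C e e
  C → * e

Found common prefix 'e C C e' in productions for C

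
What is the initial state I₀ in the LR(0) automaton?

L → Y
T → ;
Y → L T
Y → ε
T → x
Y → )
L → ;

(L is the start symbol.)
{ [L → . ;], [L → . Y], [L' → . L], [Y → . )], [Y → . L T], [Y → .] }

First, augment the grammar with L' → L
I₀ = CLOSURE({ [L' → . L] }):
  [L' → . L] has the dot before L: add [L → . Y], [L → . ;]
  [L → . Y] has the dot before Y: add [Y → . L T], [Y → .], [Y → . )]
No further items can be added.

I₀ = { [L → . ;], [L → . Y], [L' → . L], [Y → . )], [Y → . L T], [Y → .] }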